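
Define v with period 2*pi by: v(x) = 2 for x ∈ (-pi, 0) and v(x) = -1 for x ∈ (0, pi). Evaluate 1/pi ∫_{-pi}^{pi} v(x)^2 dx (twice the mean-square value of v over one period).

5

1/pi ∫_{-pi}^{pi} v(x)^2 dx = 1/pi · (5*pi) = 5.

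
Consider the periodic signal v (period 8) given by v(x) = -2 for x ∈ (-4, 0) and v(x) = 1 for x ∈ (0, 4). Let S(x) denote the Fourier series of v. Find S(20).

-1/2

x = 20 differs from x = 4 by 2 full period(s), and the series is 8-periodic.
At x = 4 the one-sided limits are v(4^-) = 1 and v(4^+) = -2.
By Dirichlet's theorem the series converges to their average, [(1) + (-2)]/2 = -1/2.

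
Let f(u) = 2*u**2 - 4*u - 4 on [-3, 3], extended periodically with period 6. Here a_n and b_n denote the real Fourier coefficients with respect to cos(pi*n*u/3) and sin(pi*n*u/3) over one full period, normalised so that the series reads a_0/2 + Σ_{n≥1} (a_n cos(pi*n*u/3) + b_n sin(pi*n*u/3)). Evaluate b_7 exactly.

-24/(7*pi)

b_7 = 1/3 ∫_{-3}^{3} f(u) sin(7*pi*u/3) du.
Integrating by parts twice (tabular method), an antiderivative of (2*u**2 - 4*u - 4) sin(7*pi*u/3) is -6*u**2*cos(7*pi*u/3)/(7*pi) + 36*u*sin(7*pi*u/3)/(49*pi**2) + 12*u*cos(7*pi*u/3)/(7*pi) - 36*sin(7*pi*u/3)/(49*pi**2) + 108*cos(7*pi*u/3)/(343*pi**3) + 12*cos(7*pi*u/3)/(7*pi); evaluating from -3 to 3: ∫_{-3}^{3} (2*u**2 - 4*u - 4) sin(7*pi*u/3) du = (6*(-18 + 49*pi**2)/(343*pi**3)) - (6*(-18 + 637*pi**2)/(343*pi**3)) = -72/(7*pi).
Hence b_7 = (1/3)·(-72/(7*pi)) = -24/(7*pi).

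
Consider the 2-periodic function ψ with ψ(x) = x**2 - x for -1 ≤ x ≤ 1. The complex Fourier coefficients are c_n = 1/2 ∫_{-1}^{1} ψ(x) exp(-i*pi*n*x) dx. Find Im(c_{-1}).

-1/pi

Since ψ is real-valued, Im(c_{-1}) = -1/2 ∫_{-1}^{1} ψ(x) sin(-pi*x) dx = b_{1}/2.
Integrating by parts twice (tabular method), an antiderivative of (x**2 - x) sin(-pi*x) is x**2*cos(pi*x)/pi - 2*x*sin(pi*x)/pi**2 - x*cos(pi*x)/pi + sin(pi*x)/pi**2 - 2*cos(pi*x)/pi**3; evaluating from -1 to 1: ∫_{-1}^{1} (x**2 - x) sin(-pi*x) dx = (2/pi**3) - (-2/pi + 2/pi**3) = 2/pi.
Hence Im(c_{-1}) = (-1/2)·(2/pi) = -1/pi.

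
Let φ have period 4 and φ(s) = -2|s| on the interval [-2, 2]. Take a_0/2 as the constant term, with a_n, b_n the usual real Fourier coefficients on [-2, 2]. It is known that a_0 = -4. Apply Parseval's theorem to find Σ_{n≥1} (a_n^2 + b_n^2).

Parseval: a_0^2/2 + Σ_{n≥1} (a_n^2+b_n^2) = 1/2 ∫_{-2}^{2} φ(s)^2 ds = 32/3.
Subtract a_0^2/2 = 8: Σ (a_n^2+b_n^2) = 8/3.

8/3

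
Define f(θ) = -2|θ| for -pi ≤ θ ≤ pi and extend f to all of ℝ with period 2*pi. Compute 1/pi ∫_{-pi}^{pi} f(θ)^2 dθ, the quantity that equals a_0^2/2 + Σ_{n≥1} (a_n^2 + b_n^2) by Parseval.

8*pi**2/3

1/pi ∫_{-pi}^{pi} f(θ)^2 dθ = 1/pi · (8*pi**3/3) = 8*pi**2/3.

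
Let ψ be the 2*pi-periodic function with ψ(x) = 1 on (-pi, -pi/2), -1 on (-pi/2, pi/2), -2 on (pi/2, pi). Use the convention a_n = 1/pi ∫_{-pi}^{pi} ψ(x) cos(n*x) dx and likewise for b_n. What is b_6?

1/pi

b_6 = 1/pi ∫_{-pi}^{pi} ψ(x) sin(6*x) dx.
Split the integral at the breakpoints.
Directly, an antiderivative of (1) sin(6*x) is -cos(6*x)/6; evaluating from -pi to -pi/2: ∫_{-pi}^{-pi/2} (1) sin(6*x) dx = (1/6) - (-1/6) = 1/3.
Directly, an antiderivative of (-1) sin(6*x) is cos(6*x)/6; evaluating from -pi/2 to pi/2: ∫_{-pi/2}^{pi/2} (-1) sin(6*x) dx = (-1/6) - (-1/6) = 0.
Directly, an antiderivative of (-2) sin(6*x) is cos(6*x)/3; evaluating from pi/2 to pi: ∫_{pi/2}^{pi} (-2) sin(6*x) dx = (1/3) - (-1/3) = 2/3.
Summing the pieces and multiplying by (1/pi) gives b_6 = 1/pi.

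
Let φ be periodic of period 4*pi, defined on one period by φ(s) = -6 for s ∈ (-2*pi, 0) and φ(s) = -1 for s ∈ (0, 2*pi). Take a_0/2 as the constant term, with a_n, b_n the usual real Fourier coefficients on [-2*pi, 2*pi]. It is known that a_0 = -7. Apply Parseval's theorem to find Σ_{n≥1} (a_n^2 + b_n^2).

25/2

Parseval: a_0^2/2 + Σ_{n≥1} (a_n^2+b_n^2) = (1/(2*pi)) ∫_{-2*pi}^{2*pi} φ(s)^2 ds = 37.
Subtract a_0^2/2 = 49/2: Σ (a_n^2+b_n^2) = 25/2.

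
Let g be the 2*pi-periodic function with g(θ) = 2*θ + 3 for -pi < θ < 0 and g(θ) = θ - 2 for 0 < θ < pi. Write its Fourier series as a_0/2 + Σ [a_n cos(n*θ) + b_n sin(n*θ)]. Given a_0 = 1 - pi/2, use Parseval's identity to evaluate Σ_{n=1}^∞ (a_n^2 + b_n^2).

Parseval: a_0^2/2 + Σ_{n≥1} (a_n^2+b_n^2) = 1/pi ∫_{-pi}^{pi} g(θ)^2 dθ = -8*pi + 13 + 5*pi**2/3.
Subtract a_0^2/2 = (2 - pi)**2/8: Σ (a_n^2+b_n^2) = -15*pi/2 + 25/2 + 37*pi**2/24.

-15*pi/2 + 25/2 + 37*pi**2/24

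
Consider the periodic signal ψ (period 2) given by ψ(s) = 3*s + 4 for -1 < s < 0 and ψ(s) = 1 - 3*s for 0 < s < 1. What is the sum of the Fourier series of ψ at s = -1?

-1/2

s = -1 differs from s = 1 by -1 full period(s), and the series is 2-periodic.
At s = 1 the one-sided limits are ψ(1^-) = -2 and ψ(1^+) = 1.
By Dirichlet's theorem the series converges to their average, [(-2) + (1)]/2 = -1/2.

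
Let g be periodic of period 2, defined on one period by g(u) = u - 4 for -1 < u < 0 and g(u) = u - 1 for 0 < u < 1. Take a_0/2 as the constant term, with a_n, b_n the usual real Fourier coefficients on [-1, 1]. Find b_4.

b_4 = ∫_{-1}^{1} g(u) sin(4*pi*u) du.
Split the integral at the breakpoints.
Integrating by parts (boundary term plus one more integral), an antiderivative of (u - 4) sin(4*pi*u) is -u*cos(4*pi*u)/(4*pi) + sin(4*pi*u)/(16*pi**2) + cos(4*pi*u)/pi; evaluating from -1 to 0: ∫_{-1}^{0} (u - 4) sin(4*pi*u) du = (1/pi) - (5/(4*pi)) = -1/(4*pi).
Integrating by parts (boundary term plus one more integral), an antiderivative of (u - 1) sin(4*pi*u) is -u*cos(4*pi*u)/(4*pi) + sin(4*pi*u)/(16*pi**2) + cos(4*pi*u)/(4*pi); evaluating from 0 to 1: ∫_{0}^{1} (u - 1) sin(4*pi*u) du = (0) - (1/(4*pi)) = -1/(4*pi).
Summing the pieces gives b_4 = -1/(2*pi).

-1/(2*pi)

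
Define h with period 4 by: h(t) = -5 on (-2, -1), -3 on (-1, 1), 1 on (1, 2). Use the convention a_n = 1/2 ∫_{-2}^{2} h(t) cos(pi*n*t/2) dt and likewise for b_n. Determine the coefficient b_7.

b_7 = 1/2 ∫_{-2}^{2} h(t) sin(7*pi*t/2) dt.
Split the integral at the breakpoints.
Directly, an antiderivative of (-5) sin(7*pi*t/2) is 10*cos(7*pi*t/2)/(7*pi); evaluating from -2 to -1: ∫_{-2}^{-1} (-5) sin(7*pi*t/2) dt = (0) - (-10/(7*pi)) = 10/(7*pi).
Directly, an antiderivative of (-3) sin(7*pi*t/2) is 6*cos(7*pi*t/2)/(7*pi); evaluating from -1 to 1: ∫_{-1}^{1} (-3) sin(7*pi*t/2) dt = (0) - (0) = 0.
Directly, an antiderivative of (1) sin(7*pi*t/2) is -2*cos(7*pi*t/2)/(7*pi); evaluating from 1 to 2: ∫_{1}^{2} (1) sin(7*pi*t/2) dt = (2/(7*pi)) - (0) = 2/(7*pi).
Summing the pieces and multiplying by (1/2) gives b_7 = 6/(7*pi).

6/(7*pi)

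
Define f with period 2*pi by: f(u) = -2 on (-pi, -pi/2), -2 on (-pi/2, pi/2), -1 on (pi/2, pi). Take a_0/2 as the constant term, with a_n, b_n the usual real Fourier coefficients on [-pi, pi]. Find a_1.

a_1 = 1/pi ∫_{-pi}^{pi} f(u) cos(u) du.
Split the integral at the breakpoints.
Directly, an antiderivative of (-2) cos(u) is -2*sin(u); evaluating from -pi to -pi/2: ∫_{-pi}^{-pi/2} (-2) cos(u) du = (2) - (0) = 2.
Directly, an antiderivative of (-2) cos(u) is -2*sin(u); evaluating from -pi/2 to pi/2: ∫_{-pi/2}^{pi/2} (-2) cos(u) du = (-2) - (2) = -4.
Directly, an antiderivative of (-1) cos(u) is -sin(u); evaluating from pi/2 to pi: ∫_{pi/2}^{pi} (-1) cos(u) du = (0) - (-1) = 1.
Summing the pieces and multiplying by (1/pi) gives a_1 = -1/pi.

-1/pi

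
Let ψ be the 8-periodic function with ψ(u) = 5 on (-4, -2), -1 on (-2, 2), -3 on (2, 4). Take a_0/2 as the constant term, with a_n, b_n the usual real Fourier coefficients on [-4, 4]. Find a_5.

-4/(5*pi)

a_5 = 1/4 ∫_{-4}^{4} ψ(u) cos(5*pi*u/4) du.
Split the integral at the breakpoints.
Directly, an antiderivative of (5) cos(5*pi*u/4) is 4*sin(5*pi*u/4)/pi; evaluating from -4 to -2: ∫_{-4}^{-2} (5) cos(5*pi*u/4) du = (-4/pi) - (0) = -4/pi.
Directly, an antiderivative of (-1) cos(5*pi*u/4) is -4*sin(5*pi*u/4)/(5*pi); evaluating from -2 to 2: ∫_{-2}^{2} (-1) cos(5*pi*u/4) du = (-4/(5*pi)) - (4/(5*pi)) = -8/(5*pi).
Directly, an antiderivative of (-3) cos(5*pi*u/4) is -12*sin(5*pi*u/4)/(5*pi); evaluating from 2 to 4: ∫_{2}^{4} (-3) cos(5*pi*u/4) du = (0) - (-12/(5*pi)) = 12/(5*pi).
Summing the pieces and multiplying by (1/4) gives a_5 = -4/(5*pi).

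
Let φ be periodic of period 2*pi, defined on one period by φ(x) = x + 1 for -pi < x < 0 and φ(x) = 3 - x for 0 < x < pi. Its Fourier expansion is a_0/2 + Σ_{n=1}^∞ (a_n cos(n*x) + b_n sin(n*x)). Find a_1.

a_1 = 1/pi ∫_{-pi}^{pi} φ(x) cos(x) dx.
Split the integral at the breakpoints.
Integrating by parts (boundary term plus one more integral), an antiderivative of (x + 1) cos(x) is x*sin(x) + sin(x) + cos(x); evaluating from -pi to 0: ∫_{-pi}^{0} (x + 1) cos(x) dx = (1) - (-1) = 2.
Integrating by parts (boundary term plus one more integral), an antiderivative of (3 - x) cos(x) is -x*sin(x) + 3*sin(x) - cos(x); evaluating from 0 to pi: ∫_{0}^{pi} (3 - x) cos(x) dx = (1) - (-1) = 2.
Summing the pieces and multiplying by (1/pi) gives a_1 = 4/pi.

4/pi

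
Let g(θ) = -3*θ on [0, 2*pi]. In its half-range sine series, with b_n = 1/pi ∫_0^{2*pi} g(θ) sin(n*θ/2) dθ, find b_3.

-4

b_3 = 1/pi ∫_0^{2*pi} (-3*θ) sin(3*θ/2) dθ.
Integrating by parts (boundary term plus one more integral), an antiderivative of (-3*θ) sin(3*θ/2) is 2*θ*cos(3*θ/2) - 4*sin(3*θ/2)/3; evaluating from 0 to 2*pi: ∫_{0}^{2*pi} (-3*θ) sin(3*θ/2) dθ = (-4*pi) - (0) = -4*pi.
Hence b_3 = (1/pi)·(-4*pi) = -4.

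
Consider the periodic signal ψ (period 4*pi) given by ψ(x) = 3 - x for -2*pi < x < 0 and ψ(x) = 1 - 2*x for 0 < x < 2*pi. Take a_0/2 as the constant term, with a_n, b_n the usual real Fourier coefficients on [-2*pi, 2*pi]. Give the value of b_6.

b_6 = (1/(2*pi)) ∫_{-2*pi}^{2*pi} ψ(x) sin(3*x) dx.
Split the integral at the breakpoints.
Integrating by parts (boundary term plus one more integral), an antiderivative of (3 - x) sin(3*x) is x*cos(3*x)/3 - sin(3*x)/9 - cos(3*x); evaluating from -2*pi to 0: ∫_{-2*pi}^{0} (3 - x) sin(3*x) dx = (-1) - (-2*pi/3 - 1) = 2*pi/3.
Integrating by parts (boundary term plus one more integral), an antiderivative of (1 - 2*x) sin(3*x) is 2*x*cos(3*x)/3 - 2*sin(3*x)/9 - cos(3*x)/3; evaluating from 0 to 2*pi: ∫_{0}^{2*pi} (1 - 2*x) sin(3*x) dx = (-1/3 + 4*pi/3) - (-1/3) = 4*pi/3.
Summing the pieces and multiplying by (1/(2*pi)) gives b_6 = 1.

1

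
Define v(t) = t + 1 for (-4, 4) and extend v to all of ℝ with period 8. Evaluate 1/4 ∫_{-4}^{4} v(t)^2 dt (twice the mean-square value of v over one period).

38/3

1/4 ∫_{-4}^{4} v(t)^2 dt = 1/4 · (152/3) = 38/3.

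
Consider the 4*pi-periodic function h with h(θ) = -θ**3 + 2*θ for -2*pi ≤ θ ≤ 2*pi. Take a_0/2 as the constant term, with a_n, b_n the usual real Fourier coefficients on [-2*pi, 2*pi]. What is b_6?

b_6 = (1/(2*pi)) ∫_{-2*pi}^{2*pi} h(θ) sin(3*θ) dθ.
h is odd and sin(3*θ) is odd, so the integrand is even and b_6 = 1/pi ∫_0^{2*pi} h(θ) sin(3*θ) dθ.
Integrating by parts three times (tabular method), an antiderivative of (-θ**3 + 2*θ) sin(3*θ) is θ**3*cos(3*θ)/3 - θ**2*sin(3*θ)/3 - 8*θ*cos(3*θ)/9 + 8*sin(3*θ)/27; evaluating from 0 to 2*pi: ∫_{0}^{2*pi} (-θ**3 + 2*θ) sin(3*θ) dθ = (8*pi*(-2 + 3*pi**2)/9) - (0) = 8*pi*(-2 + 3*pi**2)/9.
Hence b_6 = (1/pi)·(8*pi*(-2 + 3*pi**2)/9) = -16/9 + 8*pi**2/3.

-16/9 + 8*pi**2/3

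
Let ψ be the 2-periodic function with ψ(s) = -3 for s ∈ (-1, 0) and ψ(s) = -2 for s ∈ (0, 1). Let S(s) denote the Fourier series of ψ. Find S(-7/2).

s = -7/2 differs from s = 1/2 by -2 full period(s), and the series is 2-periodic.
ψ is continuous at s = 1/2 with value -2, so the series converges to -2 there.

-2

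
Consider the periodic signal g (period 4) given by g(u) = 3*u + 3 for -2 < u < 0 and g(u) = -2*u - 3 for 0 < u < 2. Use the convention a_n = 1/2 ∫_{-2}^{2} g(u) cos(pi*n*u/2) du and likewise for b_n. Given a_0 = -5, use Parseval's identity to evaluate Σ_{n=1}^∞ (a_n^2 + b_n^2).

101/6

Parseval: a_0^2/2 + Σ_{n≥1} (a_n^2+b_n^2) = 1/2 ∫_{-2}^{2} g(u)^2 du = 88/3.
Subtract a_0^2/2 = 25/2: Σ (a_n^2+b_n^2) = 101/6.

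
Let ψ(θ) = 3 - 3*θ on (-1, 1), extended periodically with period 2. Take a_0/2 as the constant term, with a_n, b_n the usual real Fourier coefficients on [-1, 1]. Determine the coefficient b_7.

b_7 = ∫_{-1}^{1} ψ(θ) sin(7*pi*θ) dθ.
Integrating by parts (boundary term plus one more integral), an antiderivative of (3 - 3*θ) sin(7*pi*θ) is 3*θ*cos(7*pi*θ)/(7*pi) - 3*sin(7*pi*θ)/(49*pi**2) - 3*cos(7*pi*θ)/(7*pi); evaluating from -1 to 1: ∫_{-1}^{1} (3 - 3*θ) sin(7*pi*θ) dθ = (0) - (6/(7*pi)) = -6/(7*pi).
Hence b_7 = -6/(7*pi).

-6/(7*pi)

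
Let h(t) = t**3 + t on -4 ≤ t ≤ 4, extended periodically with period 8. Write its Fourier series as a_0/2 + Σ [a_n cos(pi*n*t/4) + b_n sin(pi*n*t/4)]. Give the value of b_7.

8*(-96 + 833*pi**2)/(343*pi**3)

b_7 = 1/4 ∫_{-4}^{4} h(t) sin(7*pi*t/4) dt.
h is odd and sin(7*pi*t/4) is odd, so the integrand is even and b_7 = 1/2 ∫_0^{4} h(t) sin(7*pi*t/4) dt.
Integrating by parts three times (tabular method), an antiderivative of (t**3 + t) sin(7*pi*t/4) is -4*t**3*cos(7*pi*t/4)/(7*pi) + 48*t**2*sin(7*pi*t/4)/(49*pi**2) - 4*t*cos(7*pi*t/4)/(7*pi) + 384*t*cos(7*pi*t/4)/(343*pi**3) - 1536*sin(7*pi*t/4)/(2401*pi**4) + 16*sin(7*pi*t/4)/(49*pi**2); evaluating from 0 to 4: ∫_{0}^{4} (t**3 + t) sin(7*pi*t/4) dt = (16*(-96 + 833*pi**2)/(343*pi**3)) - (0) = 16*(-96 + 833*pi**2)/(343*pi**3).
Hence b_7 = (1/2)·(16*(-96 + 833*pi**2)/(343*pi**3)) = 8*(-96 + 833*pi**2)/(343*pi**3).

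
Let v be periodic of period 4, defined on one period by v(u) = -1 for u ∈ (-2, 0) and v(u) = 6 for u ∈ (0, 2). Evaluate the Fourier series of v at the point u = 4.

u = 4 differs from u = 0 by 1 full period(s), and the series is 4-periodic.
At u = 0 the one-sided limits are v(0^-) = -1 and v(0^+) = 6.
By Dirichlet's theorem the series converges to their average, [(-1) + (6)]/2 = 5/2.

5/2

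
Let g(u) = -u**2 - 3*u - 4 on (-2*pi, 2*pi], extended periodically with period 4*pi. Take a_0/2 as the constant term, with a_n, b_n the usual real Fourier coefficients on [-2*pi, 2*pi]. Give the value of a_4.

-1

a_4 = (1/(2*pi)) ∫_{-2*pi}^{2*pi} g(u) cos(2*u) du.
Integrating by parts twice (tabular method), an antiderivative of (-u**2 - 3*u - 4) cos(2*u) is -u**2*sin(2*u)/2 - 3*u*sin(2*u)/2 - u*cos(2*u)/2 - 7*sin(2*u)/4 - 3*cos(2*u)/4; evaluating from -2*pi to 2*pi: ∫_{-2*pi}^{2*pi} (-u**2 - 3*u - 4) cos(2*u) du = (-pi - 3/4) - (-3/4 + pi) = -2*pi.
Hence a_4 = (1/(2*pi))·(-2*pi) = -1.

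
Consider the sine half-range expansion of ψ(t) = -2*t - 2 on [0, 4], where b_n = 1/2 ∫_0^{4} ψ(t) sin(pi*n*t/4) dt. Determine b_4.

b_4 = 1/2 ∫_0^{4} (-2*t - 2) sin(pi*t) dt.
Integrating by parts (boundary term plus one more integral), an antiderivative of (-2*t - 2) sin(pi*t) is 2*t*cos(pi*t)/pi - 2*sin(pi*t)/pi**2 + 2*cos(pi*t)/pi; evaluating from 0 to 4: ∫_{0}^{4} (-2*t - 2) sin(pi*t) dt = (10/pi) - (2/pi) = 8/pi.
Hence b_4 = (1/2)·(8/pi) = 4/pi.

4/pi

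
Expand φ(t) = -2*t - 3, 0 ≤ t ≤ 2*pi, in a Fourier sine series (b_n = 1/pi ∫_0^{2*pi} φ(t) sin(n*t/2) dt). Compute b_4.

2

b_4 = 1/pi ∫_0^{2*pi} (-2*t - 3) sin(2*t) dt.
Integrating by parts (boundary term plus one more integral), an antiderivative of (-2*t - 3) sin(2*t) is t*cos(2*t) - sin(2*t)/2 + 3*cos(2*t)/2; evaluating from 0 to 2*pi: ∫_{0}^{2*pi} (-2*t - 3) sin(2*t) dt = (3/2 + 2*pi) - (3/2) = 2*pi.
Hence b_4 = (1/pi)·(2*pi) = 2.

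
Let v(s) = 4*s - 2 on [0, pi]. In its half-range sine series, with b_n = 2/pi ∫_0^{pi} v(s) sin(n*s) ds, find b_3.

b_3 = 2/pi ∫_0^{pi} (4*s - 2) sin(3*s) ds.
Integrating by parts (boundary term plus one more integral), an antiderivative of (4*s - 2) sin(3*s) is -4*s*cos(3*s)/3 + 4*sin(3*s)/9 + 2*cos(3*s)/3; evaluating from 0 to pi: ∫_{0}^{pi} (4*s - 2) sin(3*s) ds = (-2/3 + 4*pi/3) - (2/3) = -4/3 + 4*pi/3.
Hence b_3 = (2/pi)·(-4/3 + 4*pi/3) = 8*(-1 + pi)/(3*pi).

8*(-1 + pi)/(3*pi)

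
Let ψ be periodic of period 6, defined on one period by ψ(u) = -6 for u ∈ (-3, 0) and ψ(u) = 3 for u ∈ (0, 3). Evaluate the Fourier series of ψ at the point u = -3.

-3/2

At u = -3 the one-sided limits are ψ(-3^-) = 3 and ψ(-3^+) = -6.
By Dirichlet's theorem the series converges to their average, [(3) + (-6)]/2 = -3/2.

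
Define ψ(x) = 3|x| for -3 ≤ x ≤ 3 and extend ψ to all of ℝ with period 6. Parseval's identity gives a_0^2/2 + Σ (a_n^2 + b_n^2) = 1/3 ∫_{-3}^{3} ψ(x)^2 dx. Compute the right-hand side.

54

1/3 ∫_{-3}^{3} ψ(x)^2 dx = 1/3 · (162) = 54.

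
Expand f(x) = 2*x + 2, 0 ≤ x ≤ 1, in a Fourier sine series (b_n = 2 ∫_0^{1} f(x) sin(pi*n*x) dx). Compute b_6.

-2/(3*pi)

b_6 = 2 ∫_0^{1} (2*x + 2) sin(6*pi*x) dx.
Integrating by parts (boundary term plus one more integral), an antiderivative of (2*x + 2) sin(6*pi*x) is -x*cos(6*pi*x)/(3*pi) + sin(6*pi*x)/(18*pi**2) - cos(6*pi*x)/(3*pi); evaluating from 0 to 1: ∫_{0}^{1} (2*x + 2) sin(6*pi*x) dx = (-2/(3*pi)) - (-1/(3*pi)) = -1/(3*pi).
Hence b_6 = 2·(-1/(3*pi)) = -2/(3*pi).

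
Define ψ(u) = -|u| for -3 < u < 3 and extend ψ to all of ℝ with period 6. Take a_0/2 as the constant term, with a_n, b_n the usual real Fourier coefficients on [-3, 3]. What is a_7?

a_7 = 1/3 ∫_{-3}^{3} ψ(u) cos(7*pi*u/3) du.
ψ is even and cos(7*pi*u/3) is even, so the integrand is even and a_7 = 2/3 ∫_0^{3} ψ(u) cos(7*pi*u/3) du.
Integrating by parts (boundary term plus one more integral), an antiderivative of (-u) cos(7*pi*u/3) is -3*u*sin(7*pi*u/3)/(7*pi) - 9*cos(7*pi*u/3)/(49*pi**2); evaluating from 0 to 3: ∫_{0}^{3} (-u) cos(7*pi*u/3) du = (9/(49*pi**2)) - (-9/(49*pi**2)) = 18/(49*pi**2).
Hence a_7 = (2/3)·(18/(49*pi**2)) = 12/(49*pi**2).

12/(49*pi**2)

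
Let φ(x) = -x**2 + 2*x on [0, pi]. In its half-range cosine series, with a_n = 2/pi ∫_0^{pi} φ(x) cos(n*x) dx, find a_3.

4*(-2 + pi)/(9*pi)

a_3 = 2/pi ∫_0^{pi} (-x**2 + 2*x) cos(3*x) dx.
Integrating by parts twice (tabular method), an antiderivative of (-x**2 + 2*x) cos(3*x) is -x**2*sin(3*x)/3 + 2*x*sin(3*x)/3 - 2*x*cos(3*x)/9 + 2*sin(3*x)/27 + 2*cos(3*x)/9; evaluating from 0 to pi: ∫_{0}^{pi} (-x**2 + 2*x) cos(3*x) dx = (-2/9 + 2*pi/9) - (2/9) = -4/9 + 2*pi/9.
Hence a_3 = (2/pi)·(-4/9 + 2*pi/9) = 4*(-2 + pi)/(9*pi).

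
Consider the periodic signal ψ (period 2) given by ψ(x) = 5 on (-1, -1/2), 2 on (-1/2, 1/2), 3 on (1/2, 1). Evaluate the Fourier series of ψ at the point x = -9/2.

x = -9/2 differs from x = -1/2 by -2 full period(s), and the series is 2-periodic.
At x = -1/2 the one-sided limits are ψ(-1/2^-) = 5 and ψ(-1/2^+) = 2.
By Dirichlet's theorem the series converges to their average, [(5) + (2)]/2 = 7/2.

7/2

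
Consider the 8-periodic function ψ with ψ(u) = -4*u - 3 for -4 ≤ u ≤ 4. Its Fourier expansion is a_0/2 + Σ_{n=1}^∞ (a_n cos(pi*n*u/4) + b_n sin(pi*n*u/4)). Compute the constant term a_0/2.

-3

a_0 = 1/4 ∫_{-4}^{4} ψ(u) du = 1/4 · (-24) = -6.
So the constant term a_0/2 = -3.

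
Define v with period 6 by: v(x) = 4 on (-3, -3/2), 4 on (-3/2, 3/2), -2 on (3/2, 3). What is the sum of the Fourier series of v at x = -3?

1

At x = -3 the one-sided limits are v(-3^-) = -2 and v(-3^+) = 4.
By Dirichlet's theorem the series converges to their average, [(-2) + (4)]/2 = 1.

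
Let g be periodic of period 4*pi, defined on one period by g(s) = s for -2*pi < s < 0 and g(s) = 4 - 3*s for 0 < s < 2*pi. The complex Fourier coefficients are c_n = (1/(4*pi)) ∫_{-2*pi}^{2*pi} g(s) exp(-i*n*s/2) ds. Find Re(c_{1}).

Since g is real-valued, Re(c_{1}) = (1/(4*pi)) ∫_{-2*pi}^{2*pi} g(s) cos(s/2) ds = a_{1}/2.
Split the integral at the breakpoints.
Integrating by parts (boundary term plus one more integral), an antiderivative of (s) cos(s/2) is 2*s*sin(s/2) + 4*cos(s/2); evaluating from -2*pi to 0: ∫_{-2*pi}^{0} (s) cos(s/2) ds = (4) - (-4) = 8.
Integrating by parts (boundary term plus one more integral), an antiderivative of (4 - 3*s) cos(s/2) is -6*s*sin(s/2) + 8*sin(s/2) - 12*cos(s/2); evaluating from 0 to 2*pi: ∫_{0}^{2*pi} (4 - 3*s) cos(s/2) ds = (12) - (-12) = 24.
So ∫_{-2*pi}^{2*pi} g(s) cos(s/2) ds = 32.
Hence Re(c_{1}) = (1/(4*pi))·(32) = 8/pi.

8/pi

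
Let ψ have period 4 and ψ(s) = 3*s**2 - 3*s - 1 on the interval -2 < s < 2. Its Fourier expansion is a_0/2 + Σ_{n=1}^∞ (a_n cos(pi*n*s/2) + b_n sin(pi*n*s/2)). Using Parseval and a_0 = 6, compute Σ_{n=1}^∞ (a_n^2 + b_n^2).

248/5

Parseval: a_0^2/2 + Σ_{n≥1} (a_n^2+b_n^2) = 1/2 ∫_{-2}^{2} ψ(s)^2 ds = 338/5.
Subtract a_0^2/2 = 18: Σ (a_n^2+b_n^2) = 248/5.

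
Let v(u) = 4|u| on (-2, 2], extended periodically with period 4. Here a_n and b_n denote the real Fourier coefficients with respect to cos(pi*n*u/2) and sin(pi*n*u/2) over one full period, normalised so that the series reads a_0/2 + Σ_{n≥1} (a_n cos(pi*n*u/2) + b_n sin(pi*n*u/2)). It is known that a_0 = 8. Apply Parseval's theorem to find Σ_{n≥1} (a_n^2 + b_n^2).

Parseval: a_0^2/2 + Σ_{n≥1} (a_n^2+b_n^2) = 1/2 ∫_{-2}^{2} v(u)^2 du = 128/3.
Subtract a_0^2/2 = 32: Σ (a_n^2+b_n^2) = 32/3.

32/3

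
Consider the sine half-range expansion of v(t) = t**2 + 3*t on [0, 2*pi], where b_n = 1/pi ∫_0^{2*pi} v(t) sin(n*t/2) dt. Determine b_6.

b_6 = 1/pi ∫_0^{2*pi} (t**2 + 3*t) sin(3*t) dt.
Integrating by parts twice (tabular method), an antiderivative of (t**2 + 3*t) sin(3*t) is -t**2*cos(3*t)/3 + 2*t*sin(3*t)/9 - t*cos(3*t) + sin(3*t)/3 + 2*cos(3*t)/27; evaluating from 0 to 2*pi: ∫_{0}^{2*pi} (t**2 + 3*t) sin(3*t) dt = (-4*pi**2/3 - 2*pi + 2/27) - (2/27) = -2*pi*(3 + 2*pi)/3.
Hence b_6 = (1/pi)·(-2*pi*(3 + 2*pi)/3) = -4*pi/3 - 2.

-4*pi/3 - 2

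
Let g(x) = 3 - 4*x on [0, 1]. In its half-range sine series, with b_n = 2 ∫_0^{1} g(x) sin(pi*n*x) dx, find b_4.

b_4 = 2 ∫_0^{1} (3 - 4*x) sin(4*pi*x) dx.
Integrating by parts (boundary term plus one more integral), an antiderivative of (3 - 4*x) sin(4*pi*x) is x*cos(4*pi*x)/pi - sin(4*pi*x)/(4*pi**2) - 3*cos(4*pi*x)/(4*pi); evaluating from 0 to 1: ∫_{0}^{1} (3 - 4*x) sin(4*pi*x) dx = (1/(4*pi)) - (-3/(4*pi)) = 1/pi.
Hence b_4 = 2·(1/pi) = 2/pi.

2/pi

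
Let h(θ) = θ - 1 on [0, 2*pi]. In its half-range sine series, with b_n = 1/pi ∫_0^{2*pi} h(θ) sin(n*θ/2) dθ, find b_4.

b_4 = 1/pi ∫_0^{2*pi} (θ - 1) sin(2*θ) dθ.
Integrating by parts (boundary term plus one more integral), an antiderivative of (θ - 1) sin(2*θ) is -θ*cos(2*θ)/2 + sin(2*θ)/4 + cos(2*θ)/2; evaluating from 0 to 2*pi: ∫_{0}^{2*pi} (θ - 1) sin(2*θ) dθ = (1/2 - pi) - (1/2) = -pi.
Hence b_4 = (1/pi)·(-pi) = -1.

-1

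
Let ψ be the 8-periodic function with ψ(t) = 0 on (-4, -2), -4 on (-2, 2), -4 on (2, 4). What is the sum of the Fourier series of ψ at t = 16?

-4

t = 16 differs from t = 0 by 2 full period(s), and the series is 8-periodic.
ψ is continuous at t = 0 with value -4, so the series converges to -4 there.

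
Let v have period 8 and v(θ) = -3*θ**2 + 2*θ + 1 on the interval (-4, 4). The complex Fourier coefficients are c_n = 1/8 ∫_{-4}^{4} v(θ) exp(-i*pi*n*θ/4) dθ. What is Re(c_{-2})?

-24/pi**2

Since v is real-valued, Re(c_{-2}) = 1/8 ∫_{-4}^{4} v(θ) cos(-pi*θ/2) dθ = a_{2}/2.
Integrating by parts twice (tabular method), an antiderivative of (-3*θ**2 + 2*θ + 1) cos(-pi*θ/2) is -6*θ**2*sin(pi*θ/2)/pi + 4*θ*sin(pi*θ/2)/pi - 24*θ*cos(pi*θ/2)/pi**2 + 2*sin(pi*θ/2)/pi + 48*sin(pi*θ/2)/pi**3 + 8*cos(pi*θ/2)/pi**2; evaluating from -4 to 4: ∫_{-4}^{4} (-3*θ**2 + 2*θ + 1) cos(-pi*θ/2) dθ = (-88/pi**2) - (104/pi**2) = -192/pi**2.
Hence Re(c_{-2}) = (1/8)·(-192/pi**2) = -24/pi**2.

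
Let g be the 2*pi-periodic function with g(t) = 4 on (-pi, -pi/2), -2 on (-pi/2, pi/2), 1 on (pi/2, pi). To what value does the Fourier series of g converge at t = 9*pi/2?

t = 9*pi/2 differs from t = pi/2 by 2 full period(s), and the series is 2*pi-periodic.
At t = pi/2 the one-sided limits are g(pi/2^-) = -2 and g(pi/2^+) = 1.
By Dirichlet's theorem the series converges to their average, [(-2) + (1)]/2 = -1/2.

-1/2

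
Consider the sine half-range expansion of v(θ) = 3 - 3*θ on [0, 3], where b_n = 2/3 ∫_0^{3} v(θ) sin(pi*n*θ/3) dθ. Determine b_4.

9/(2*pi)

b_4 = 2/3 ∫_0^{3} (3 - 3*θ) sin(4*pi*θ/3) dθ.
Integrating by parts (boundary term plus one more integral), an antiderivative of (3 - 3*θ) sin(4*pi*θ/3) is 9*θ*cos(4*pi*θ/3)/(4*pi) - 27*sin(4*pi*θ/3)/(16*pi**2) - 9*cos(4*pi*θ/3)/(4*pi); evaluating from 0 to 3: ∫_{0}^{3} (3 - 3*θ) sin(4*pi*θ/3) dθ = (9/(2*pi)) - (-9/(4*pi)) = 27/(4*pi).
Hence b_4 = (2/3)·(27/(4*pi)) = 9/(2*pi).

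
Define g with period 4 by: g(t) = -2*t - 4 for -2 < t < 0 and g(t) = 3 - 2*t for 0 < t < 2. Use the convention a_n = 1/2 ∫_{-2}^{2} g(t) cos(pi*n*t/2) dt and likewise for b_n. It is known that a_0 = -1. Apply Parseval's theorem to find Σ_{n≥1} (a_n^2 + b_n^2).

Parseval: a_0^2/2 + Σ_{n≥1} (a_n^2+b_n^2) = 1/2 ∫_{-2}^{2} g(t)^2 dt = 23/3.
Subtract a_0^2/2 = 1/2: Σ (a_n^2+b_n^2) = 43/6.

43/6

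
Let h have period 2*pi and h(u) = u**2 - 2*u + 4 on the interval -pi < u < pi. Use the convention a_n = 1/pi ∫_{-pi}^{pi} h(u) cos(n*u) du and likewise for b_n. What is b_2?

b_2 = 1/pi ∫_{-pi}^{pi} h(u) sin(2*u) du.
Integrating by parts twice (tabular method), an antiderivative of (u**2 - 2*u + 4) sin(2*u) is -u**2*cos(2*u)/2 + u*sin(2*u)/2 + u*cos(2*u) - sin(2*u)/2 - 7*cos(2*u)/4; evaluating from -pi to pi: ∫_{-pi}^{pi} (u**2 - 2*u + 4) sin(2*u) du = (-pi**2/2 - 7/4 + pi) - (-pi**2/2 - pi - 7/4) = 2*pi.
Hence b_2 = (1/pi)·(2*pi) = 2.

2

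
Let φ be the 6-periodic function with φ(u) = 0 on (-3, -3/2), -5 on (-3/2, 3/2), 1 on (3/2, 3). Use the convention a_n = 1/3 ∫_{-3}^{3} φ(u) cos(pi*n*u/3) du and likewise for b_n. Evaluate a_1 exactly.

a_1 = 1/3 ∫_{-3}^{3} φ(u) cos(pi*u/3) du.
Split the integral at the breakpoints.
∫_{-3}^{-3/2} (0) cos(pi*u/3) du = 0.
Directly, an antiderivative of (-5) cos(pi*u/3) is -15*sin(pi*u/3)/pi; evaluating from -3/2 to 3/2: ∫_{-3/2}^{3/2} (-5) cos(pi*u/3) du = (-15/pi) - (15/pi) = -30/pi.
Directly, an antiderivative of (1) cos(pi*u/3) is 3*sin(pi*u/3)/pi; evaluating from 3/2 to 3: ∫_{3/2}^{3} (1) cos(pi*u/3) du = (0) - (3/pi) = -3/pi.
Summing the pieces and multiplying by (1/3) gives a_1 = -11/pi.

-11/pi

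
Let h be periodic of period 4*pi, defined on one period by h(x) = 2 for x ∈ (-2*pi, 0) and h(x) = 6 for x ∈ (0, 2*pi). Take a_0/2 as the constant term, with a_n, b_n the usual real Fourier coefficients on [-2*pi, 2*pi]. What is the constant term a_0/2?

a_0 = (1/(2*pi)) ∫_{-2*pi}^{2*pi} h(x) dx = (1/(2*pi)) · (16*pi) = 8.
So the constant term a_0/2 = 4.

4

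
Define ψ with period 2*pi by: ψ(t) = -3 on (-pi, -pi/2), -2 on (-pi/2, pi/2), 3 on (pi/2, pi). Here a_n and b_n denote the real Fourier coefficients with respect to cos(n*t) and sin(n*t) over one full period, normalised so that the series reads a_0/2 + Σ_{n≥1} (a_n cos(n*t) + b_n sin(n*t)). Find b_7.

6/(7*pi)

b_7 = 1/pi ∫_{-pi}^{pi} ψ(t) sin(7*t) dt.
Split the integral at the breakpoints.
Directly, an antiderivative of (-3) sin(7*t) is 3*cos(7*t)/7; evaluating from -pi to -pi/2: ∫_{-pi}^{-pi/2} (-3) sin(7*t) dt = (0) - (-3/7) = 3/7.
Directly, an antiderivative of (-2) sin(7*t) is 2*cos(7*t)/7; evaluating from -pi/2 to pi/2: ∫_{-pi/2}^{pi/2} (-2) sin(7*t) dt = (0) - (0) = 0.
Directly, an antiderivative of (3) sin(7*t) is -3*cos(7*t)/7; evaluating from pi/2 to pi: ∫_{pi/2}^{pi} (3) sin(7*t) dt = (3/7) - (0) = 3/7.
Summing the pieces and multiplying by (1/pi) gives b_7 = 6/(7*pi).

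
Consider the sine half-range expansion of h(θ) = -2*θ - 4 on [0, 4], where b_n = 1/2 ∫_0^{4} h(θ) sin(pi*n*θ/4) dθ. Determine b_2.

b_2 = 1/2 ∫_0^{4} (-2*θ - 4) sin(pi*θ/2) dθ.
Integrating by parts (boundary term plus one more integral), an antiderivative of (-2*θ - 4) sin(pi*θ/2) is 4*θ*cos(pi*θ/2)/pi - 8*sin(pi*θ/2)/pi**2 + 8*cos(pi*θ/2)/pi; evaluating from 0 to 4: ∫_{0}^{4} (-2*θ - 4) sin(pi*θ/2) dθ = (24/pi) - (8/pi) = 16/pi.
Hence b_2 = (1/2)·(16/pi) = 8/pi.

8/pi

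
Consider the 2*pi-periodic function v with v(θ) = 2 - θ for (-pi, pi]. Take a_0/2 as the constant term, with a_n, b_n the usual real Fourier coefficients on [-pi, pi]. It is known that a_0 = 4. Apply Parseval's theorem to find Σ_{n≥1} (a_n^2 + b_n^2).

2*pi**2/3

Parseval: a_0^2/2 + Σ_{n≥1} (a_n^2+b_n^2) = 1/pi ∫_{-pi}^{pi} v(θ)^2 dθ = 2*pi**2/3 + 8.
Subtract a_0^2/2 = 8: Σ (a_n^2+b_n^2) = 2*pi**2/3.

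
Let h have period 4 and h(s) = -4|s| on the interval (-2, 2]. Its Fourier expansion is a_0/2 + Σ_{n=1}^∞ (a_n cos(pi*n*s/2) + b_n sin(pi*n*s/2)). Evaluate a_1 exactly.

a_1 = 1/2 ∫_{-2}^{2} h(s) cos(pi*s/2) ds.
h is even and cos(pi*s/2) is even, so the integrand is even and a_1 = ∫_0^{2} h(s) cos(pi*s/2) ds.
Integrating by parts (boundary term plus one more integral), an antiderivative of (-4*s) cos(pi*s/2) is -8*s*sin(pi*s/2)/pi - 16*cos(pi*s/2)/pi**2; evaluating from 0 to 2: ∫_{0}^{2} (-4*s) cos(pi*s/2) ds = (16/pi**2) - (-16/pi**2) = 32/pi**2.
Hence a_1 = 32/pi**2.

32/pi**2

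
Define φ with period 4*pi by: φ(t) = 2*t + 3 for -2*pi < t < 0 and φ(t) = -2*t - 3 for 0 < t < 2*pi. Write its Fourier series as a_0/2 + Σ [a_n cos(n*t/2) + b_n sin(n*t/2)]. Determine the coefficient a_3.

16/(9*pi)

a_3 = (1/(2*pi)) ∫_{-2*pi}^{2*pi} φ(t) cos(3*t/2) dt.
Split the integral at the breakpoints.
Integrating by parts (boundary term plus one more integral), an antiderivative of (2*t + 3) cos(3*t/2) is 4*t*sin(3*t/2)/3 + 2*sin(3*t/2) + 8*cos(3*t/2)/9; evaluating from -2*pi to 0: ∫_{-2*pi}^{0} (2*t + 3) cos(3*t/2) dt = (8/9) - (-8/9) = 16/9.
Integrating by parts (boundary term plus one more integral), an antiderivative of (-2*t - 3) cos(3*t/2) is -4*t*sin(3*t/2)/3 - 2*sin(3*t/2) - 8*cos(3*t/2)/9; evaluating from 0 to 2*pi: ∫_{0}^{2*pi} (-2*t - 3) cos(3*t/2) dt = (8/9) - (-8/9) = 16/9.
Summing the pieces and multiplying by (1/(2*pi)) gives a_3 = 16/(9*pi).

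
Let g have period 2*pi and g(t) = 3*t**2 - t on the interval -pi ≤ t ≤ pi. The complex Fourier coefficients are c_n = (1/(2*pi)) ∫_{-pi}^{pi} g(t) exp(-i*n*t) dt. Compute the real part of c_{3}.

Since g is real-valued, Re(c_{3}) = (1/(2*pi)) ∫_{-pi}^{pi} g(t) cos(3*t) dt = a_{3}/2.
Integrating by parts twice (tabular method), an antiderivative of (3*t**2 - t) cos(3*t) is t**2*sin(3*t) - t*sin(3*t)/3 + 2*t*cos(3*t)/3 - 2*sin(3*t)/9 - cos(3*t)/9; evaluating from -pi to pi: ∫_{-pi}^{pi} (3*t**2 - t) cos(3*t) dt = (1/9 - 2*pi/3) - (1/9 + 2*pi/3) = -4*pi/3.
Hence Re(c_{3}) = (1/(2*pi))·(-4*pi/3) = -2/3.

-2/3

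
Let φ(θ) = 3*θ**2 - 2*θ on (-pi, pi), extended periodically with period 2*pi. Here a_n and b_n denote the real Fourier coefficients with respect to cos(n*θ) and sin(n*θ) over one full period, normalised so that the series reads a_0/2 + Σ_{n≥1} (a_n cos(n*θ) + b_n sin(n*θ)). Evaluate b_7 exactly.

-4/7

b_7 = 1/pi ∫_{-pi}^{pi} φ(θ) sin(7*θ) dθ.
Integrating by parts twice (tabular method), an antiderivative of (3*θ**2 - 2*θ) sin(7*θ) is -3*θ**2*cos(7*θ)/7 + 6*θ*sin(7*θ)/49 + 2*θ*cos(7*θ)/7 - 2*sin(7*θ)/49 + 6*cos(7*θ)/343; evaluating from -pi to pi: ∫_{-pi}^{pi} (3*θ**2 - 2*θ) sin(7*θ) dθ = (-2*pi/7 - 6/343 + 3*pi**2/7) - (-6/343 + 2*pi/7 + 3*pi**2/7) = -4*pi/7.
Hence b_7 = (1/pi)·(-4*pi/7) = -4/7.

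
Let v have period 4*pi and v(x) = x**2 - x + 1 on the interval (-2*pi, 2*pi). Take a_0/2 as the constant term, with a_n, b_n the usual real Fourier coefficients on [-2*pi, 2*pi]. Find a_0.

a_0 = (1/(2*pi)) ∫_{-2*pi}^{2*pi} v(x) dx = (1/(2*pi)) · (4*pi + 16*pi**3/3) = 2 + 8*pi**2/3.

2 + 8*pi**2/3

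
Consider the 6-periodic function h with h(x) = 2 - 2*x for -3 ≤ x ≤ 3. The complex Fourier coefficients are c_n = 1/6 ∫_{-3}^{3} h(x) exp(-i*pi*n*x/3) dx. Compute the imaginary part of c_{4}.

Since h is real-valued, Im(c_{4}) = -1/6 ∫_{-3}^{3} h(x) sin(4*pi*x/3) dx = -b_{4}/2.
Integrating by parts (boundary term plus one more integral), an antiderivative of (2 - 2*x) sin(4*pi*x/3) is 3*x*cos(4*pi*x/3)/(2*pi) - 9*sin(4*pi*x/3)/(8*pi**2) - 3*cos(4*pi*x/3)/(2*pi); evaluating from -3 to 3: ∫_{-3}^{3} (2 - 2*x) sin(4*pi*x/3) dx = (3/pi) - (-6/pi) = 9/pi.
Hence Im(c_{4}) = (-1/6)·(9/pi) = -3/(2*pi).

-3/(2*pi)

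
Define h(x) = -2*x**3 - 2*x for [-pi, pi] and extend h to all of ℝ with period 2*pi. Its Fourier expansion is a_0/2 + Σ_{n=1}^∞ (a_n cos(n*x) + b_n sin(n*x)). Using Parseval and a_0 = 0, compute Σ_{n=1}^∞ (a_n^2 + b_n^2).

Parseval: a_0^2/2 + Σ_{n≥1} (a_n^2+b_n^2) = 1/pi ∫_{-pi}^{pi} h(x)^2 dx = 8*pi**2*(35 + 42*pi**2 + 15*pi**4)/105.
Subtract a_0^2/2 = 0: Σ (a_n^2+b_n^2) = 8*pi**2*(35 + 42*pi**2 + 15*pi**4)/105.

8*pi**2*(35 + 42*pi**2 + 15*pi**4)/105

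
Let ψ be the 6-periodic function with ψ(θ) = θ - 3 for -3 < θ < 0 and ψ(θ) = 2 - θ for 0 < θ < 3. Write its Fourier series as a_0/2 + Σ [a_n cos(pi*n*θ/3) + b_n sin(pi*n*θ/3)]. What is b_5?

2/pi

b_5 = 1/3 ∫_{-3}^{3} ψ(θ) sin(5*pi*θ/3) dθ.
Split the integral at the breakpoints.
Integrating by parts (boundary term plus one more integral), an antiderivative of (θ - 3) sin(5*pi*θ/3) is -3*θ*cos(5*pi*θ/3)/(5*pi) + 9*sin(5*pi*θ/3)/(25*pi**2) + 9*cos(5*pi*θ/3)/(5*pi); evaluating from -3 to 0: ∫_{-3}^{0} (θ - 3) sin(5*pi*θ/3) dθ = (9/(5*pi)) - (-18/(5*pi)) = 27/(5*pi).
Integrating by parts (boundary term plus one more integral), an antiderivative of (2 - θ) sin(5*pi*θ/3) is 3*θ*cos(5*pi*θ/3)/(5*pi) - 9*sin(5*pi*θ/3)/(25*pi**2) - 6*cos(5*pi*θ/3)/(5*pi); evaluating from 0 to 3: ∫_{0}^{3} (2 - θ) sin(5*pi*θ/3) dθ = (-3/(5*pi)) - (-6/(5*pi)) = 3/(5*pi).
Summing the pieces and multiplying by (1/3) gives b_5 = 2/pi.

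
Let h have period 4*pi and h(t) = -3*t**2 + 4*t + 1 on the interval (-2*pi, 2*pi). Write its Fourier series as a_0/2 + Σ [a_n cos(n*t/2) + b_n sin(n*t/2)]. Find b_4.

-4

b_4 = (1/(2*pi)) ∫_{-2*pi}^{2*pi} h(t) sin(2*t) dt.
Integrating by parts twice (tabular method), an antiderivative of (-3*t**2 + 4*t + 1) sin(2*t) is 3*t**2*cos(2*t)/2 - 3*t*sin(2*t)/2 - 2*t*cos(2*t) + sin(2*t) - 5*cos(2*t)/4; evaluating from -2*pi to 2*pi: ∫_{-2*pi}^{2*pi} (-3*t**2 + 4*t + 1) sin(2*t) dt = (-4*pi - 5/4 + 6*pi**2) - (-5/4 + 4*pi + 6*pi**2) = -8*pi.
Hence b_4 = (1/(2*pi))·(-8*pi) = -4.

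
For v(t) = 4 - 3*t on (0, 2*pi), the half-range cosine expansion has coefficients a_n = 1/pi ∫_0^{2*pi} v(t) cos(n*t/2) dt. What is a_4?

a_4 = 1/pi ∫_0^{2*pi} (4 - 3*t) cos(2*t) dt.
Integrating by parts (boundary term plus one more integral), an antiderivative of (4 - 3*t) cos(2*t) is -3*t*sin(2*t)/2 + 2*sin(2*t) - 3*cos(2*t)/4; evaluating from 0 to 2*pi: ∫_{0}^{2*pi} (4 - 3*t) cos(2*t) dt = (-3/4) - (-3/4) = 0.
Hence a_4 = (1/pi)·(0) = 0.

0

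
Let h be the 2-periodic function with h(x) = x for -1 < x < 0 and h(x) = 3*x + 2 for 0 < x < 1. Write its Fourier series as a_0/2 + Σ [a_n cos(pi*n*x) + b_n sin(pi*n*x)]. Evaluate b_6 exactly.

-2/(3*pi)

b_6 = ∫_{-1}^{1} h(x) sin(6*pi*x) dx.
Split the integral at the breakpoints.
Integrating by parts (boundary term plus one more integral), an antiderivative of (x) sin(6*pi*x) is -x*cos(6*pi*x)/(6*pi) + sin(6*pi*x)/(36*pi**2); evaluating from -1 to 0: ∫_{-1}^{0} (x) sin(6*pi*x) dx = (0) - (1/(6*pi)) = -1/(6*pi).
Integrating by parts (boundary term plus one more integral), an antiderivative of (3*x + 2) sin(6*pi*x) is -x*cos(6*pi*x)/(2*pi) + sin(6*pi*x)/(12*pi**2) - cos(6*pi*x)/(3*pi); evaluating from 0 to 1: ∫_{0}^{1} (3*x + 2) sin(6*pi*x) dx = (-5/(6*pi)) - (-1/(3*pi)) = -1/(2*pi).
Summing the pieces gives b_6 = -2/(3*pi).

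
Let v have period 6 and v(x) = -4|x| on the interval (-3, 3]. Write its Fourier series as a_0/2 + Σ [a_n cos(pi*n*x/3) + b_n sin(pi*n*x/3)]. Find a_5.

48/(25*pi**2)

a_5 = 1/3 ∫_{-3}^{3} v(x) cos(5*pi*x/3) dx.
v is even and cos(5*pi*x/3) is even, so the integrand is even and a_5 = 2/3 ∫_0^{3} v(x) cos(5*pi*x/3) dx.
Integrating by parts (boundary term plus one more integral), an antiderivative of (-4*x) cos(5*pi*x/3) is -12*x*sin(5*pi*x/3)/(5*pi) - 36*cos(5*pi*x/3)/(25*pi**2); evaluating from 0 to 3: ∫_{0}^{3} (-4*x) cos(5*pi*x/3) dx = (36/(25*pi**2)) - (-36/(25*pi**2)) = 72/(25*pi**2).
Hence a_5 = (2/3)·(72/(25*pi**2)) = 48/(25*pi**2).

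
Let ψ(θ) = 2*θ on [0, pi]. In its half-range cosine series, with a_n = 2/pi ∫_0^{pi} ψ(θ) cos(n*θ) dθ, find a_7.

a_7 = 2/pi ∫_0^{pi} (2*θ) cos(7*θ) dθ.
Integrating by parts (boundary term plus one more integral), an antiderivative of (2*θ) cos(7*θ) is 2*θ*sin(7*θ)/7 + 2*cos(7*θ)/49; evaluating from 0 to pi: ∫_{0}^{pi} (2*θ) cos(7*θ) dθ = (-2/49) - (2/49) = -4/49.
Hence a_7 = (2/pi)·(-4/49) = -8/(49*pi).

-8/(49*pi)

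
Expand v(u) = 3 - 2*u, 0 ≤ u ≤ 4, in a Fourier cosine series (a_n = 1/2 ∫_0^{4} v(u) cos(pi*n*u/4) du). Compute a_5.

32/(25*pi**2)

a_5 = 1/2 ∫_0^{4} (3 - 2*u) cos(5*pi*u/4) du.
Integrating by parts (boundary term plus one more integral), an antiderivative of (3 - 2*u) cos(5*pi*u/4) is -8*u*sin(5*pi*u/4)/(5*pi) + 12*sin(5*pi*u/4)/(5*pi) - 32*cos(5*pi*u/4)/(25*pi**2); evaluating from 0 to 4: ∫_{0}^{4} (3 - 2*u) cos(5*pi*u/4) du = (32/(25*pi**2)) - (-32/(25*pi**2)) = 64/(25*pi**2).
Hence a_5 = (1/2)·(64/(25*pi**2)) = 32/(25*pi**2).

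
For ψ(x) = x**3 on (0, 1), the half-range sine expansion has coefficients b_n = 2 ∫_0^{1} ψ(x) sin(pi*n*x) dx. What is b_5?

b_5 = 2 ∫_0^{1} (x**3) sin(5*pi*x) dx.
Integrating by parts three times (tabular method), an antiderivative of (x**3) sin(5*pi*x) is -x**3*cos(5*pi*x)/(5*pi) + 3*x**2*sin(5*pi*x)/(25*pi**2) + 6*x*cos(5*pi*x)/(125*pi**3) - 6*sin(5*pi*x)/(625*pi**4); evaluating from 0 to 1: ∫_{0}^{1} (x**3) sin(5*pi*x) dx = ((-6 + 25*pi**2)/(125*pi**3)) - (0) = (-6 + 25*pi**2)/(125*pi**3).
Hence b_5 = 2·((-6 + 25*pi**2)/(125*pi**3)) = 2*(-6 + 25*pi**2)/(125*pi**3).

2*(-6 + 25*pi**2)/(125*pi**3)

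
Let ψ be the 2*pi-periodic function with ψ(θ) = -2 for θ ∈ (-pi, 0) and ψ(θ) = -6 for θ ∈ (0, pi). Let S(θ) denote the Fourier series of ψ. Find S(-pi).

At θ = -pi the one-sided limits are ψ(-pi^-) = -6 and ψ(-pi^+) = -2.
By Dirichlet's theorem the series converges to their average, [(-6) + (-2)]/2 = -4.

-4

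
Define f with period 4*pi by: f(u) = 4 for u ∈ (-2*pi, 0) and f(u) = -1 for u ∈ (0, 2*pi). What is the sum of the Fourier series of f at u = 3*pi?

u = 3*pi differs from u = -pi by 1 full period(s), and the series is 4*pi-periodic.
f is continuous at u = -pi with value 4, so the series converges to 4 there.

4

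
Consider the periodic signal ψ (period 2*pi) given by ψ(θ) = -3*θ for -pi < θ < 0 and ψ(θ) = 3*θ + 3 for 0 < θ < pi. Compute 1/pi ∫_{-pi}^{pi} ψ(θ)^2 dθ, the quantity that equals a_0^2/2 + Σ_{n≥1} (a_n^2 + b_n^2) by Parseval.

9 + 9*pi + 6*pi**2

1/pi ∫_{-pi}^{pi} ψ(θ)^2 dθ = 1/pi · (3*pi*(3 + 3*pi + 2*pi**2)) = 9 + 9*pi + 6*pi**2.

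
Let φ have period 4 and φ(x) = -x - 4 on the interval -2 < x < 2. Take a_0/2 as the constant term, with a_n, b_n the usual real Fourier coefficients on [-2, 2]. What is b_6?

2/(3*pi)

b_6 = 1/2 ∫_{-2}^{2} φ(x) sin(3*pi*x) dx.
Integrating by parts (boundary term plus one more integral), an antiderivative of (-x - 4) sin(3*pi*x) is x*cos(3*pi*x)/(3*pi) - sin(3*pi*x)/(9*pi**2) + 4*cos(3*pi*x)/(3*pi); evaluating from -2 to 2: ∫_{-2}^{2} (-x - 4) sin(3*pi*x) dx = (2/pi) - (2/(3*pi)) = 4/(3*pi).
Hence b_6 = (1/2)·(4/(3*pi)) = 2/(3*pi).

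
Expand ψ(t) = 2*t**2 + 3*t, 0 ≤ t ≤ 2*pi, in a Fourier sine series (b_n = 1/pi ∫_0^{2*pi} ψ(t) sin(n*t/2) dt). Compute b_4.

b_4 = 1/pi ∫_0^{2*pi} (2*t**2 + 3*t) sin(2*t) dt.
Integrating by parts twice (tabular method), an antiderivative of (2*t**2 + 3*t) sin(2*t) is -t**2*cos(2*t) + t*sin(2*t) - 3*t*cos(2*t)/2 + 3*sin(2*t)/4 + cos(2*t)/2; evaluating from 0 to 2*pi: ∫_{0}^{2*pi} (2*t**2 + 3*t) sin(2*t) dt = (-4*pi**2 - 3*pi + 1/2) - (1/2) = -pi*(3 + 4*pi).
Hence b_4 = (1/pi)·(-pi*(3 + 4*pi)) = -4*pi - 3.

-4*pi - 3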